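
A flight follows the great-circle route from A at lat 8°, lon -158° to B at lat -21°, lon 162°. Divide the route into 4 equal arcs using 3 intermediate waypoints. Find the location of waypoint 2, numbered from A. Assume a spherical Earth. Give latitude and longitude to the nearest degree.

The haversine formula gives a central angle δ ≈ 0.852 rad (48.8°) between the endpoints.
Interpolate at f = 2/4 with slerp weights a = sin((1−f)δ)/sin δ ≈ 0.549, b = sin(fδ)/sin δ ≈ 0.549.
p = a·p₁ + b·p₂ ≈ (-0.992, -0.045, -0.120); φ = arcsin(p_z) ≈ -6.91°, λ = atan2(p_y, p_x) ≈ -177.39°.

≈ lat -7°, lon -177°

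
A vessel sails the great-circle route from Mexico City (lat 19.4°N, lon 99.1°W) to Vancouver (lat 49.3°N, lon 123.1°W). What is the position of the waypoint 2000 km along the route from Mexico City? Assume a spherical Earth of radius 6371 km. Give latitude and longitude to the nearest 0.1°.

The haversine formula gives a central angle δ ≈ 0.620 rad (35.5°) between the endpoints. The total great-circle distance is δ·R ≈ 0.620 × 6371 ≈ 3952 km, so the target fraction is f = 2000/3952 ≈ 0.506.
Interpolate at f ≈ 0.506 with slerp weights a = sin((1−f)δ)/sin δ ≈ 0.519, b = sin(fδ)/sin δ ≈ 0.531.
p = a·p₁ + b·p₂ ≈ (-0.267, -0.773, 0.575); φ = arcsin(p_z) ≈ 35.11°, λ = atan2(p_y, p_x) ≈ -109.02°.

≈ lat 35.1°N, lon 109.0°W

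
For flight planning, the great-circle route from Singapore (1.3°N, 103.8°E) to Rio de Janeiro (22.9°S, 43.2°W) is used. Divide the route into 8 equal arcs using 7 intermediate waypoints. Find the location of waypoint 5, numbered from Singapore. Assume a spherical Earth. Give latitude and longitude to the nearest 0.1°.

From cos δ = sin φ₁ sin φ₂ + cos φ₁ cos φ₂ cos Δλ, the central angle is δ ≈ 2.467 rad (141.4°).
Interpolate at f = 5/8 with slerp weights a = sin((1−f)δ)/sin δ ≈ 1.280, b = sin(fδ)/sin δ ≈ 1.601.
p = a·p₁ + b·p₂ ≈ (0.770, 0.233, -0.594); φ = arcsin(p_z) ≈ -36.44°, λ = atan2(p_y, p_x) ≈ 16.80°.

≈ 36.4°S, 16.8°E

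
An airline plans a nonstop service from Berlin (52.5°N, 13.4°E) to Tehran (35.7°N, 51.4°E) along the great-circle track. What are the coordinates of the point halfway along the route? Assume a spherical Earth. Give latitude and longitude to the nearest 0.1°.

≈ 45.7°N, 35.2°E

Convert each endpoint to a unit vector on the sphere (x = cos φ cos λ, y = cos φ sin λ, z = sin φ).
The central angle between the endpoints is δ = arccos(p₁·p₂) ≈ 0.550 rad (31.5°).
Interpolate at f = 1/2 with slerp weights a = sin((1−f)δ)/sin δ ≈ 0.520, b = sin(fδ)/sin δ ≈ 0.520.
p = a·p₁ + b·p₂ ≈ (0.571, 0.403, 0.715); φ = arcsin(p_z) ≈ 45.67°, λ = atan2(p_y, p_x) ≈ 35.22°.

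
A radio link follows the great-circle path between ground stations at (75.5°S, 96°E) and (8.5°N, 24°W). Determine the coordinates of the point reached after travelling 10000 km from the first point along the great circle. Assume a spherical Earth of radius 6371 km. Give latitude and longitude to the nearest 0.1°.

≈ (6.7°S, 20.5°W)

Write both endpoints as unit vectors p₁, p₂ with components (cos φ cos λ, cos φ sin λ, sin φ).
The central angle between the endpoints is δ = arccos(p₁·p₂) ≈ 1.841 rad (105.5°). The total great-circle distance is δ·R ≈ 1.841 × 6371 ≈ 11729 km, so the target fraction is f = 10000/11729 ≈ 0.853.
Interpolate at f ≈ 0.853 with slerp weights a = sin((1−f)δ)/sin δ ≈ 0.278, b = sin(fδ)/sin δ ≈ 1.038.
p = a·p₁ + b·p₂ ≈ (0.930, -0.348, -0.116); φ = arcsin(p_z) ≈ -6.66°, λ = atan2(p_y, p_x) ≈ -20.52°.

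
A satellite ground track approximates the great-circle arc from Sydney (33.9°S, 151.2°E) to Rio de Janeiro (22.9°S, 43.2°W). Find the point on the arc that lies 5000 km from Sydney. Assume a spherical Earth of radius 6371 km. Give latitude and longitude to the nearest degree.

From cos δ = sin φ₁ sin φ₂ + cos φ₁ cos φ₂ cos Δλ, the central angle is δ ≈ 2.122 rad (121.6°). The total great-circle distance is δ·R ≈ 2.122 × 6371 ≈ 13518 km, so the target fraction is f = 5000/13518 ≈ 0.370.
Interpolate at f ≈ 0.370 with slerp weights a = sin((1−f)δ)/sin δ ≈ 1.142, b = sin(fδ)/sin δ ≈ 0.829.
p = a·p₁ + b·p₂ ≈ (-0.273, -0.066, -0.960); φ = arcsin(p_z) ≈ -73.65°, λ = atan2(p_y, p_x) ≈ -166.33°.

≈ (74°S, 166°W)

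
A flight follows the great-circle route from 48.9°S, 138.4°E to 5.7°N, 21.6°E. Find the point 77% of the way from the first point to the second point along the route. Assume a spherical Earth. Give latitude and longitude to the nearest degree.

Write both endpoints as unit vectors p₁, p₂ with components (cos φ cos λ, cos φ sin λ, sin φ).
The central angle between the endpoints is δ = arccos(p₁·p₂) ≈ 1.950 rad (111.7°).
Interpolate at f = 0.77 with slerp weights a = sin((1−f)δ)/sin δ ≈ 0.467, b = sin(fδ)/sin δ ≈ 1.074.
p = a·p₁ + b·p₂ ≈ (0.764, 0.597, -0.245); φ = arcsin(p_z) ≈ -14.18°, λ = atan2(p_y, p_x) ≈ 38.00°.

≈ 14°S, 38°E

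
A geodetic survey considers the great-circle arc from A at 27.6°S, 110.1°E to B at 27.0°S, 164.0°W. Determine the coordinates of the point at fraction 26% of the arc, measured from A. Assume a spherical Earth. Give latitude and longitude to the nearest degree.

Write both endpoints as unit vectors p₁, p₂ with components (cos φ cos λ, cos φ sin λ, sin φ).
The central angle between the endpoints is δ = arccos(p₁·p₂) ≈ 1.301 rad (74.5°).
Interpolate at f = 0.26 with slerp weights a = sin((1−f)δ)/sin δ ≈ 0.852, b = sin(fδ)/sin δ ≈ 0.344.
p = a·p₁ + b·p₂ ≈ (-0.554, 0.624, -0.551); φ = arcsin(p_z) ≈ -33.42°, λ = atan2(p_y, p_x) ≈ 131.60°.

≈ 33°S, 132°E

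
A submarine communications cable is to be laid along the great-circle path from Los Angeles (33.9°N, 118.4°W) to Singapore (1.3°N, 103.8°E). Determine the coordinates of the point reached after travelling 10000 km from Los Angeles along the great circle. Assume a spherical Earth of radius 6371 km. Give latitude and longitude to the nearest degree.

≈ (27°N, 132°E)

Convert each endpoint to a unit vector on the sphere (x = cos φ cos λ, y = cos φ sin λ, z = sin φ).
The central angle between the endpoints is δ = arccos(p₁·p₂) ≈ 2.217 rad (127.0°). The total great-circle distance is δ·R ≈ 2.217 × 6371 ≈ 14124 km, so the target fraction is f = 10000/14124 ≈ 0.708.
Interpolate at f ≈ 0.708 with slerp weights a = sin((1−f)δ)/sin δ ≈ 0.755, b = sin(fδ)/sin δ ≈ 1.252.
p = a·p₁ + b·p₂ ≈ (-0.597, 0.665, 0.450); φ = arcsin(p_z) ≈ 26.72°, λ = atan2(p_y, p_x) ≈ 131.93°.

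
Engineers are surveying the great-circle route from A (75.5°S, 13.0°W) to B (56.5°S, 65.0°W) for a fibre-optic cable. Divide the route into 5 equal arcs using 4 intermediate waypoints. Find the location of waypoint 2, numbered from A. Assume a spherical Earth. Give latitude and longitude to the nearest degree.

≈ (70°S, 44°W)

Write both endpoints as unit vectors p₁, p₂ with components (cos φ cos λ, cos φ sin λ, sin φ).
The central angle between the endpoints is δ = arccos(p₁·p₂) ≈ 0.468 rad (26.8°).
Interpolate at f = 2/5 with slerp weights a = sin((1−f)δ)/sin δ ≈ 0.614, b = sin(fδ)/sin δ ≈ 0.413.
p = a·p₁ + b·p₂ ≈ (0.246, -0.241, -0.939); φ = arcsin(p_z) ≈ -69.85°, λ = atan2(p_y, p_x) ≈ -44.40°.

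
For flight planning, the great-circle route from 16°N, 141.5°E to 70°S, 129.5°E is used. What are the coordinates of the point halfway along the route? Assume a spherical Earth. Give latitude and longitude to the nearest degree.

From cos δ = sin φ₁ sin φ₂ + cos φ₁ cos φ₂ cos Δλ, the central angle is δ ≈ 1.508 rad (86.4°).
Interpolate at f = 1/2 with slerp weights a = sin((1−f)δ)/sin δ ≈ 0.686, b = sin(fδ)/sin δ ≈ 0.686.
p = a·p₁ + b·p₂ ≈ (-0.665, 0.592, -0.456); φ = arcsin(p_z) ≈ -27.10°, λ = atan2(p_y, p_x) ≈ 138.36°.

≈ 27°S, 138°E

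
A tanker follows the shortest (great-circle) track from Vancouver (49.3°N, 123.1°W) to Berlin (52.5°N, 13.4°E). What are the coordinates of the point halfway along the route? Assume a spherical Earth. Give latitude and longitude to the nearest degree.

≈ 73°N, 60°W

Convert each endpoint to a unit vector on the sphere (x = cos φ cos λ, y = cos φ sin λ, z = sin φ).
The central angle between the endpoints is δ = arccos(p₁·p₂) ≈ 1.252 rad (71.7°).
Interpolate at f = 1/2 with slerp weights a = sin((1−f)δ)/sin δ ≈ 0.617, b = sin(fδ)/sin δ ≈ 0.617.
p = a·p₁ + b·p₂ ≈ (0.146, -0.250, 0.957); φ = arcsin(p_z) ≈ 73.18°, λ = atan2(p_y, p_x) ≈ -59.77°.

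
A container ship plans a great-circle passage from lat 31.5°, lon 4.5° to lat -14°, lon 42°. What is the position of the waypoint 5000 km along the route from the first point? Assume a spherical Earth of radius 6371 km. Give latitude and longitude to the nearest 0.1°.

≈ lat -3.6°, lon 34.1°

The haversine formula gives a central angle δ ≈ 1.012 rad (58.0°) between the endpoints. The total great-circle distance is δ·R ≈ 1.012 × 6371 ≈ 6449 km, so the target fraction is f = 5000/6449 ≈ 0.775.
Interpolate at f ≈ 0.775 with slerp weights a = sin((1−f)δ)/sin δ ≈ 0.266, b = sin(fδ)/sin δ ≈ 0.833.
p = a·p₁ + b·p₂ ≈ (0.827, 0.559, -0.063); φ = arcsin(p_z) ≈ -3.59°, λ = atan2(p_y, p_x) ≈ 34.05°.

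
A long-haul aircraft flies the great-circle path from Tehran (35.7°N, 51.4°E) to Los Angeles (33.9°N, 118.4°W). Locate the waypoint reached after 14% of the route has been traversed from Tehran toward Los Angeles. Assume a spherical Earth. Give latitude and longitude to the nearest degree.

≈ (51°N, 48°E)

Write both endpoints as unit vectors p₁, p₂ with components (cos φ cos λ, cos φ sin λ, sin φ).
The central angle between the endpoints is δ = arccos(p₁·p₂) ≈ 1.916 rad (109.8°).
Interpolate at f = 0.14 with slerp weights a = sin((1−f)δ)/sin δ ≈ 1.059, b = sin(fδ)/sin δ ≈ 0.282.
p = a·p₁ + b·p₂ ≈ (0.426, 0.467, 0.775); φ = arcsin(p_z) ≈ 50.82°, λ = atan2(p_y, p_x) ≈ 47.64°.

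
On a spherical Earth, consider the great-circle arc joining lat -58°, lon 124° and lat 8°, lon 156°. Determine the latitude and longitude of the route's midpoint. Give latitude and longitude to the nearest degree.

Write both endpoints as unit vectors p₁, p₂ with components (cos φ cos λ, cos φ sin λ, sin φ).
The central angle between the endpoints is δ = arccos(p₁·p₂) ≈ 1.238 rad (70.9°).
Interpolate at f = 1/2 with slerp weights a = sin((1−f)δ)/sin δ ≈ 0.614, b = sin(fδ)/sin δ ≈ 0.614.
p = a·p₁ + b·p₂ ≈ (-0.737, 0.517, -0.435); φ = arcsin(p_z) ≈ -25.79°, λ = atan2(p_y, p_x) ≈ 144.96°.

≈ lat -26°, lon 145°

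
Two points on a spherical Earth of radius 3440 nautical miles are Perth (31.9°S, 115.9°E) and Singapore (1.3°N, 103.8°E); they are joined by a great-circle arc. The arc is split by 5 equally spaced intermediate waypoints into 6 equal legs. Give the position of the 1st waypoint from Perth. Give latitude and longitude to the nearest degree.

Write both endpoints as unit vectors p₁, p₂ with components (cos φ cos λ, cos φ sin λ, sin φ).
The central angle between the endpoints is δ = arccos(p₁·p₂) ≈ 0.613 rad (35.1°).
Interpolate at f = 1/6 with slerp weights a = sin((1−f)δ)/sin δ ≈ 0.850, b = sin(fδ)/sin δ ≈ 0.177.
p = a·p₁ + b·p₂ ≈ (-0.357, 0.821, -0.445); φ = arcsin(p_z) ≈ -26.43°, λ = atan2(p_y, p_x) ≈ 113.52°.

≈ 26°S, 114°E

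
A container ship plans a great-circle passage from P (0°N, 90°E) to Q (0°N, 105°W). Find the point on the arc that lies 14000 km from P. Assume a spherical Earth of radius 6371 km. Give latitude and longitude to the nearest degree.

≈ (0°N, 144°W)

Convert each endpoint to a unit vector on the sphere (x = cos φ cos λ, y = cos φ sin λ, z = sin φ).
The central angle between the endpoints is δ = arccos(p₁·p₂) ≈ 2.880 rad (165.0°). The total great-circle distance is δ·R ≈ 2.880 × 6371 ≈ 18347 km, so the target fraction is f = 14000/18347 ≈ 0.763.
Interpolate at f ≈ 0.763 with slerp weights a = sin((1−f)δ)/sin δ ≈ 2.436, b = sin(fδ)/sin δ ≈ 3.130.
p = a·p₁ + b·p₂ ≈ (-0.810, -0.586, 0.000); φ = arcsin(p_z) ≈ 0.00°, λ = atan2(p_y, p_x) ≈ -144.09°.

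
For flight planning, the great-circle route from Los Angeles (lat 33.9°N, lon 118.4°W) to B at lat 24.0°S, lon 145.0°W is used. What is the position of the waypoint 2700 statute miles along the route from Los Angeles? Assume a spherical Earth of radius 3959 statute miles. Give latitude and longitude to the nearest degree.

≈ lat 2°S, lon 135°W

Write both endpoints as unit vectors p₁, p₂ with components (cos φ cos λ, cos φ sin λ, sin φ).
The central angle between the endpoints is δ = arccos(p₁·p₂) ≈ 1.103 rad (63.2°). The total great-circle distance is δ·R ≈ 1.103 × 3959 ≈ 4366 mi, so the target fraction is f = 2700/4366 ≈ 0.618.
Interpolate at f ≈ 0.618 with slerp weights a = sin((1−f)δ)/sin δ ≈ 0.458, b = sin(fδ)/sin δ ≈ 0.706.
p = a·p₁ + b·p₂ ≈ (-0.709, -0.704, -0.032); φ = arcsin(p_z) ≈ -1.83°, λ = atan2(p_y, p_x) ≈ -135.20°.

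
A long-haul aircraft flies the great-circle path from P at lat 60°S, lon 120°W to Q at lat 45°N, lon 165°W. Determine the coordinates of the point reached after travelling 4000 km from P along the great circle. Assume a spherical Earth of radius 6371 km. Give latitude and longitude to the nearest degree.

≈ lat 27°S, lon 141°W

Convert each endpoint to a unit vector on the sphere (x = cos φ cos λ, y = cos φ sin λ, z = sin φ).
The central angle between the endpoints is δ = arccos(p₁·p₂) ≈ 1.942 rad (111.2°). The total great-circle distance is δ·R ≈ 1.942 × 6371 ≈ 12370 km, so the target fraction is f = 4000/12370 ≈ 0.323.
Interpolate at f ≈ 0.323 with slerp weights a = sin((1−f)δ)/sin δ ≈ 1.038, b = sin(fδ)/sin δ ≈ 0.630.
p = a·p₁ + b·p₂ ≈ (-0.690, -0.565, -0.453); φ = arcsin(p_z) ≈ -26.94°, λ = atan2(p_y, p_x) ≈ -140.70°.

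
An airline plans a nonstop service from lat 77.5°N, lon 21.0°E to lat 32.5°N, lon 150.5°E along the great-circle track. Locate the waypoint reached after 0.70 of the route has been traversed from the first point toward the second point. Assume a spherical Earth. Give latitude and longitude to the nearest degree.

Write both endpoints as unit vectors p₁, p₂ with components (cos φ cos λ, cos φ sin λ, sin φ).
The central angle between the endpoints is δ = arccos(p₁·p₂) ≈ 1.150 rad (65.9°).
Interpolate at f = 0.70 with slerp weights a = sin((1−f)δ)/sin δ ≈ 0.371, b = sin(fδ)/sin δ ≈ 0.790.
p = a·p₁ + b·p₂ ≈ (-0.505, 0.357, 0.786); φ = arcsin(p_z) ≈ 51.82°, λ = atan2(p_y, p_x) ≈ 144.75°.

≈ lat 52°N, lon 145°E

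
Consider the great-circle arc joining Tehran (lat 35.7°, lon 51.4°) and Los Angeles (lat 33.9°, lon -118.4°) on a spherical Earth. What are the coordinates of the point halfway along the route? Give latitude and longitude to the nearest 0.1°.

From cos δ = sin φ₁ sin φ₂ + cos φ₁ cos φ₂ cos Δλ, the central angle is δ ≈ 1.916 rad (109.8°).
Interpolate at f = 1/2 with slerp weights a = sin((1−f)δ)/sin δ ≈ 0.869, b = sin(fδ)/sin δ ≈ 0.869.
p = a·p₁ + b·p₂ ≈ (0.097, -0.083, 0.992); φ = arcsin(p_z) ≈ 82.66°, λ = atan2(p_y, p_x) ≈ -40.47°.

≈ lat 82.7°, lon -40.5°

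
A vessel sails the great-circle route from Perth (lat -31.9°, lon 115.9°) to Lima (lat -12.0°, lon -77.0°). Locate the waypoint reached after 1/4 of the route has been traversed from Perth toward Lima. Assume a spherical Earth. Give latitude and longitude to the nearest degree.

Convert each endpoint to a unit vector on the sphere (x = cos φ cos λ, y = cos φ sin λ, z = sin φ).
The central angle between the endpoints is δ = arccos(p₁·p₂) ≈ 2.346 rad (134.4°).
Interpolate at f = 1/4 with slerp weights a = sin((1−f)δ)/sin δ ≈ 1.375, b = sin(fδ)/sin δ ≈ 0.774.
p = a·p₁ + b·p₂ ≈ (-0.339, 0.312, -0.887); φ = arcsin(p_z) ≈ -62.56°, λ = atan2(p_y, p_x) ≈ 137.43°.

≈ lat -63°, lon 137°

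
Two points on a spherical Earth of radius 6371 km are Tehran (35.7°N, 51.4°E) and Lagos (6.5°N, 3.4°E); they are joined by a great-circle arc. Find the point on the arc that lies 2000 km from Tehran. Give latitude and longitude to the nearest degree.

Convert each endpoint to a unit vector on the sphere (x = cos φ cos λ, y = cos φ sin λ, z = sin φ).
The central angle between the endpoints is δ = arccos(p₁·p₂) ≈ 0.920 rad (52.7°). The total great-circle distance is δ·R ≈ 0.920 × 6371 ≈ 5860 km, so the target fraction is f = 2000/5860 ≈ 0.341.
Interpolate at f ≈ 0.341 with slerp weights a = sin((1−f)δ)/sin δ ≈ 0.716, b = sin(fδ)/sin δ ≈ 0.388.
p = a·p₁ + b·p₂ ≈ (0.748, 0.477, 0.462); φ = arcsin(p_z) ≈ 27.50°, λ = atan2(p_y, p_x) ≈ 32.55°.

≈ 27°N, 33°E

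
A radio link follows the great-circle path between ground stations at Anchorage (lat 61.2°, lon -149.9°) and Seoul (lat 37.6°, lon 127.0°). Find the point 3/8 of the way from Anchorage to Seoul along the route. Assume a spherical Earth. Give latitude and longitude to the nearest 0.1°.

From cos δ = sin φ₁ sin φ₂ + cos φ₁ cos φ₂ cos Δλ, the central angle is δ ≈ 0.951 rad (54.5°).
Interpolate at f = 3/8 with slerp weights a = sin((1−f)δ)/sin δ ≈ 0.688, b = sin(fδ)/sin δ ≈ 0.429.
p = a·p₁ + b·p₂ ≈ (-0.491, 0.105, 0.865); φ = arcsin(p_z) ≈ 59.84°, λ = atan2(p_y, p_x) ≈ 167.92°.

≈ lat 59.8°, lon 167.9°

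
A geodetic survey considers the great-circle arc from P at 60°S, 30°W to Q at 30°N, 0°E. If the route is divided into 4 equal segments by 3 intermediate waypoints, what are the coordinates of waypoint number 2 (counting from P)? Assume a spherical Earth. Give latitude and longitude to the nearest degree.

Write both endpoints as unit vectors p₁, p₂ with components (cos φ cos λ, cos φ sin λ, sin φ).
The central angle between the endpoints is δ = arccos(p₁·p₂) ≈ 1.629 rad (93.3°).
Interpolate at f = 2/4 with slerp weights a = sin((1−f)δ)/sin δ ≈ 0.729, b = sin(fδ)/sin δ ≈ 0.729.
p = a·p₁ + b·p₂ ≈ (0.946, -0.182, -0.267); φ = arcsin(p_z) ≈ -15.47°, λ = atan2(p_y, p_x) ≈ -10.89°.

≈ 15°S, 11°W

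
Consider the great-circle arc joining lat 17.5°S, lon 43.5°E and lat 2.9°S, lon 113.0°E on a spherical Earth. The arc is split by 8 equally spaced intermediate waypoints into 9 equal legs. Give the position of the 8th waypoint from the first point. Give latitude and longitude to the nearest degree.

Convert each endpoint to a unit vector on the sphere (x = cos φ cos λ, y = cos φ sin λ, z = sin φ).
The central angle between the endpoints is δ = arccos(p₁·p₂) ≈ 1.215 rad (69.6°).
Interpolate at f = 8/9 with slerp weights a = sin((1−f)δ)/sin δ ≈ 0.144, b = sin(fδ)/sin δ ≈ 0.941.
p = a·p₁ + b·p₂ ≈ (-0.268, 0.959, -0.091); φ = arcsin(p_z) ≈ -5.21°, λ = atan2(p_y, p_x) ≈ 105.60°.

≈ lat 5°S, lon 106°E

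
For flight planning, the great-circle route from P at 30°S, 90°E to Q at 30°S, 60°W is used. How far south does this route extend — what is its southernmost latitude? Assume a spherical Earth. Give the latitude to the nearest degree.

The great circle lies in the plane with unit normal n̂ = (p₁ × p₂)/|p₁ × p₂|.
Here n̂_z ≈ -0.409; the vertex latitude is φ_max = arccos|n̂_z| ≈ 65.9°.
Check via Clairaut: cos φ_max = |cos φ₁| · sin C = cos(30.0°)·sin(151.8°) ≈ 0.409, again giving ≈ 65.9°.

≈ 66°S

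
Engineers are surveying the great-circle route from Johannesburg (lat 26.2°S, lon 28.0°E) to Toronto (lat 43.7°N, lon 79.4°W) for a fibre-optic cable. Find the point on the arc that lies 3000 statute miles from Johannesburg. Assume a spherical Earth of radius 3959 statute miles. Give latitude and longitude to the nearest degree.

The haversine formula gives a central angle δ ≈ 2.093 rad (119.9°) between the endpoints. The total great-circle distance is δ·R ≈ 2.093 × 3959 ≈ 8287 mi, so the target fraction is f = 3000/8287 ≈ 0.362.
Interpolate at f ≈ 0.362 with slerp weights a = sin((1−f)δ)/sin δ ≈ 1.122, b = sin(fδ)/sin δ ≈ 0.793.
p = a·p₁ + b·p₂ ≈ (0.994, -0.091, 0.053); φ = arcsin(p_z) ≈ 3.01°, λ = atan2(p_y, p_x) ≈ -5.22°.

≈ lat 3°N, lon 5°W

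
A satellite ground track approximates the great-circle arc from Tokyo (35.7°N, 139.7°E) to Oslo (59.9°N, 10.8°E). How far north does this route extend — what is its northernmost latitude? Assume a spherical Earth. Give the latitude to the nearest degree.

≈ 71°N

The great circle lies in the plane with unit normal n̂ = (p₁ × p₂)/|p₁ × p₂|.
Here n̂_z ≈ -0.327; the vertex latitude is φ_max = arccos|n̂_z| ≈ 70.9°.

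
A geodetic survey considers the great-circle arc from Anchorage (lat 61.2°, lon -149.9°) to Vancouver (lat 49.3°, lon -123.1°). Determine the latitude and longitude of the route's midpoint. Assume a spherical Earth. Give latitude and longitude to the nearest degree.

≈ lat 56°, lon -134°

From cos δ = sin φ₁ sin φ₂ + cos φ₁ cos φ₂ cos Δλ, the central angle is δ ≈ 0.334 rad (19.1°).
Interpolate at f = 1/2 with slerp weights a = sin((1−f)δ)/sin δ ≈ 0.507, b = sin(fδ)/sin δ ≈ 0.507.
p = a·p₁ + b·p₂ ≈ (-0.392, -0.399, 0.829); φ = arcsin(p_z) ≈ 55.97°, λ = atan2(p_y, p_x) ≈ -134.45°.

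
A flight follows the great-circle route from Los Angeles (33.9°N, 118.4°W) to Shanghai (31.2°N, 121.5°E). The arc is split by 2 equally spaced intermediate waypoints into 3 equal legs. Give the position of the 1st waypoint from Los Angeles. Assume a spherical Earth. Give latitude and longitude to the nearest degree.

Write both endpoints as unit vectors p₁, p₂ with components (cos φ cos λ, cos φ sin λ, sin φ).
The central angle between the endpoints is δ = arccos(p₁·p₂) ≈ 1.638 rad (93.8°).
Interpolate at f = 1/3 with slerp weights a = sin((1−f)δ)/sin δ ≈ 0.890, b = sin(fδ)/sin δ ≈ 0.520.
p = a·p₁ + b·p₂ ≈ (-0.584, -0.270, 0.766); φ = arcsin(p_z) ≈ 49.97°, λ = atan2(p_y, p_x) ≈ -155.19°.

≈ 50°N, 155°W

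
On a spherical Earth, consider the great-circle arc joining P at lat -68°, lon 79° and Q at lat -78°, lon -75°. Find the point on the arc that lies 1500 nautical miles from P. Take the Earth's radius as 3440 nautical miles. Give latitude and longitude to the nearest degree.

≈ lat -85°, lon -45°

Convert each endpoint to a unit vector on the sphere (x = cos φ cos λ, y = cos φ sin λ, z = sin φ).
The central angle between the endpoints is δ = arccos(p₁·p₂) ≈ 0.579 rad (33.2°). The total great-circle distance is δ·R ≈ 0.579 × 3440 ≈ 1992 nmi, so the target fraction is f = 1500/1992 ≈ 0.753.
Interpolate at f ≈ 0.753 with slerp weights a = sin((1−f)δ)/sin δ ≈ 0.261, b = sin(fδ)/sin δ ≈ 0.772.
p = a·p₁ + b·p₂ ≈ (0.060, -0.059, -0.996); φ = arcsin(p_z) ≈ -85.16°, λ = atan2(p_y, p_x) ≈ -44.52°.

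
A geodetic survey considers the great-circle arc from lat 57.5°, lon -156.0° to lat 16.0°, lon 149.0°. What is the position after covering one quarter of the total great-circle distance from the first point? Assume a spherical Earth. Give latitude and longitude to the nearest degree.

≈ lat 50°, lon -177°

Convert each endpoint to a unit vector on the sphere (x = cos φ cos λ, y = cos φ sin λ, z = sin φ).
The central angle between the endpoints is δ = arccos(p₁·p₂) ≈ 1.014 rad (58.1°).
Interpolate at f = 1/4 with slerp weights a = sin((1−f)δ)/sin δ ≈ 0.812, b = sin(fδ)/sin δ ≈ 0.295.
p = a·p₁ + b·p₂ ≈ (-0.642, -0.031, 0.766); φ = arcsin(p_z) ≈ 50.01°, λ = atan2(p_y, p_x) ≈ -177.22°.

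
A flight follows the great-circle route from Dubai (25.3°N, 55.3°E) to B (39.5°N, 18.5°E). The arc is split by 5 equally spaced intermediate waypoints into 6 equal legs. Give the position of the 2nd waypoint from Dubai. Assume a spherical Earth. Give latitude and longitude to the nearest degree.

Write both endpoints as unit vectors p₁, p₂ with components (cos φ cos λ, cos φ sin λ, sin φ).
The central angle between the endpoints is δ = arccos(p₁·p₂) ≈ 0.591 rad (33.9°).
Interpolate at f = 2/6 with slerp weights a = sin((1−f)δ)/sin δ ≈ 0.689, b = sin(fδ)/sin δ ≈ 0.351.
p = a·p₁ + b·p₂ ≈ (0.612, 0.598, 0.518); φ = arcsin(p_z) ≈ 31.19°, λ = atan2(p_y, p_x) ≈ 44.36°.

≈ (31°N, 44°E)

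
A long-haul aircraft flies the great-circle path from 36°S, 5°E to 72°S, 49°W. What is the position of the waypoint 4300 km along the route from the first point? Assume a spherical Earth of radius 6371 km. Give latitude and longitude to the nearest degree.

≈ 69°S, 32°W

From cos δ = sin φ₁ sin φ₂ + cos φ₁ cos φ₂ cos Δλ, the central angle is δ ≈ 0.787 rad (45.1°). The total great-circle distance is δ·R ≈ 0.787 × 6371 ≈ 5014 km, so the target fraction is f = 4300/5014 ≈ 0.858.
Interpolate at f ≈ 0.858 with slerp weights a = sin((1−f)δ)/sin δ ≈ 0.158, b = sin(fδ)/sin δ ≈ 0.882.
p = a·p₁ + b·p₂ ≈ (0.306, -0.195, -0.932); φ = arcsin(p_z) ≈ -68.73°, λ = atan2(p_y, p_x) ≈ -32.45°.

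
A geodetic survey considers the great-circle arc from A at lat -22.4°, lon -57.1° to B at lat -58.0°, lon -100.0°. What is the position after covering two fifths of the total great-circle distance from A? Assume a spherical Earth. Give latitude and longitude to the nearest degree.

≈ lat -38°, lon -69°

Convert each endpoint to a unit vector on the sphere (x = cos φ cos λ, y = cos φ sin λ, z = sin φ).
The central angle between the endpoints is δ = arccos(p₁·p₂) ≈ 0.820 rad (47.0°).
Interpolate at f = 2/5 with slerp weights a = sin((1−f)δ)/sin δ ≈ 0.646, b = sin(fδ)/sin δ ≈ 0.441.
p = a·p₁ + b·p₂ ≈ (0.284, -0.732, -0.620); φ = arcsin(p_z) ≈ -38.31°, λ = atan2(p_y, p_x) ≈ -68.79°.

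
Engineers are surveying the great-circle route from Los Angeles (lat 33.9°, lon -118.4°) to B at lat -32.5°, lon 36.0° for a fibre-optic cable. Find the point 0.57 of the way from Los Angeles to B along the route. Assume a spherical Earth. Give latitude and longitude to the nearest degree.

≈ lat -3°, lon -30°

From cos δ = sin φ₁ sin φ₂ + cos φ₁ cos φ₂ cos Δλ, the central angle is δ ≈ 2.768 rad (158.6°).
Interpolate at f = 0.57 with slerp weights a = sin((1−f)δ)/sin δ ≈ 2.543, b = sin(fδ)/sin δ ≈ 2.739.
p = a·p₁ + b·p₂ ≈ (0.865, -0.499, -0.053); φ = arcsin(p_z) ≈ -3.05°, λ = atan2(p_y, p_x) ≈ -29.98°.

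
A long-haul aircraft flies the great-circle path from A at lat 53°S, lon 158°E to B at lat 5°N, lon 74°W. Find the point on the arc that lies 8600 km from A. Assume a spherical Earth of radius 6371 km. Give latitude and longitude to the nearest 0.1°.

≈ lat 27.4°S, lon 95.8°W

The haversine formula gives a central angle δ ≈ 2.025 rad (116.0°) between the endpoints. The total great-circle distance is δ·R ≈ 2.025 × 6371 ≈ 12901 km, so the target fraction is f = 8600/12901 ≈ 0.667.
Interpolate at f ≈ 0.667 with slerp weights a = sin((1−f)δ)/sin δ ≈ 0.695, b = sin(fδ)/sin δ ≈ 1.086.
p = a·p₁ + b·p₂ ≈ (-0.090, -0.883, -0.461); φ = arcsin(p_z) ≈ -27.44°, λ = atan2(p_y, p_x) ≈ -95.82°.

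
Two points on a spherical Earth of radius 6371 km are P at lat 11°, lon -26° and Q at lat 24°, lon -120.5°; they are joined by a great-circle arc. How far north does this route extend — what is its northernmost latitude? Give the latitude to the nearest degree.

≈ 27°

The great circle lies in the plane with unit normal n̂ = (p₁ × p₂)/|p₁ × p₂|.
Here n̂_z ≈ -0.894; the vertex latitude is φ_max = arccos|n̂_z| ≈ 26.6°.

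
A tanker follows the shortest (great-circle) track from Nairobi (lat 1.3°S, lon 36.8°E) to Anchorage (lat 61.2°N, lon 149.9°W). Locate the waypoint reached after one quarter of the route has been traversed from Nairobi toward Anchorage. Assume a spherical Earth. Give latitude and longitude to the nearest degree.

The haversine formula gives a central angle δ ≈ 2.092 rad (119.9°) between the endpoints.
Interpolate at f = 1/4 with slerp weights a = sin((1−f)δ)/sin δ ≈ 1.153, b = sin(fδ)/sin δ ≈ 0.576.
p = a·p₁ + b·p₂ ≈ (0.683, 0.551, 0.479); φ = arcsin(p_z) ≈ 28.60°, λ = atan2(p_y, p_x) ≈ 38.91°.

≈ lat 29°N, lon 39°E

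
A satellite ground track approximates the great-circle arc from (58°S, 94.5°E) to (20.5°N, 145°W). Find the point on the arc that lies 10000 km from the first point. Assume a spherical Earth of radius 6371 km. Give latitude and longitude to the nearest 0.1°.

Convert each endpoint to a unit vector on the sphere (x = cos φ cos λ, y = cos φ sin λ, z = sin φ).
The central angle between the endpoints is δ = arccos(p₁·p₂) ≈ 2.152 rad (123.3°). The total great-circle distance is δ·R ≈ 2.152 × 6371 ≈ 13710 km, so the target fraction is f = 10000/13710 ≈ 0.729.
Interpolate at f ≈ 0.729 with slerp weights a = sin((1−f)δ)/sin δ ≈ 0.658, b = sin(fδ)/sin δ ≈ 1.196.
p = a·p₁ + b·p₂ ≈ (-0.945, -0.295, -0.139); φ = arcsin(p_z) ≈ -7.99°, λ = atan2(p_y, p_x) ≈ -162.66°.

≈ (8.0°S, 162.7°W)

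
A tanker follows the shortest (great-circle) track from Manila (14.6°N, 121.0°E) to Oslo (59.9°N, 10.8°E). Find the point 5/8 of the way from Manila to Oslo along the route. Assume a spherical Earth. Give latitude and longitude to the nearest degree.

Convert each endpoint to a unit vector on the sphere (x = cos φ cos λ, y = cos φ sin λ, z = sin φ).
The central angle between the endpoints is δ = arccos(p₁·p₂) ≈ 1.520 rad (87.1°).
Interpolate at f = 5/8 with slerp weights a = sin((1−f)δ)/sin δ ≈ 0.540, b = sin(fδ)/sin δ ≈ 0.815.
p = a·p₁ + b·p₂ ≈ (0.132, 0.525, 0.841); φ = arcsin(p_z) ≈ 57.24°, λ = atan2(p_y, p_x) ≈ 75.89°.

≈ 57°N, 76°E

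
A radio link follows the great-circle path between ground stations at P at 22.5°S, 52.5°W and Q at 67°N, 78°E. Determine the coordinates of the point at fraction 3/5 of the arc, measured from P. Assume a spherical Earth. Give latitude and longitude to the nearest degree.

≈ 47°N, 21°W

The haversine formula gives a central angle δ ≈ 2.198 rad (125.9°) between the endpoints.
Interpolate at f = 3/5 with slerp weights a = sin((1−f)δ)/sin δ ≈ 0.951, b = sin(fδ)/sin δ ≈ 1.196.
p = a·p₁ + b·p₂ ≈ (0.632, -0.240, 0.737); φ = arcsin(p_z) ≈ 47.46°, λ = atan2(p_y, p_x) ≈ -20.80°.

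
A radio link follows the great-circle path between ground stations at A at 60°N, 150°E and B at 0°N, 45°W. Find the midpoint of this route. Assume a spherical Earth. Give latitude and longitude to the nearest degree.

≈ 58°N, 59°W

Write both endpoints as unit vectors p₁, p₂ with components (cos φ cos λ, cos φ sin λ, sin φ).
The central angle between the endpoints is δ = arccos(p₁·p₂) ≈ 2.075 rad (118.9°).
Interpolate at f = 1/2 with slerp weights a = sin((1−f)δ)/sin δ ≈ 0.983, b = sin(fδ)/sin δ ≈ 0.983.
p = a·p₁ + b·p₂ ≈ (0.270, -0.450, 0.852); φ = arcsin(p_z) ≈ 58.39°, λ = atan2(p_y, p_x) ≈ -59.05°.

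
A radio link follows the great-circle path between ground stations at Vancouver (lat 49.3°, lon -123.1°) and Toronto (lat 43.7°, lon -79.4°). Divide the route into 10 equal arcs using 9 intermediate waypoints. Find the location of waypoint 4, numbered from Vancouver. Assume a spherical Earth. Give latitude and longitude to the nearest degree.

≈ lat 49°, lon -105°

Convert each endpoint to a unit vector on the sphere (x = cos φ cos λ, y = cos φ sin λ, z = sin φ).
The central angle between the endpoints is δ = arccos(p₁·p₂) ≈ 0.526 rad (30.2°).
Interpolate at f = 4/10 with slerp weights a = sin((1−f)δ)/sin δ ≈ 0.618, b = sin(fδ)/sin δ ≈ 0.416.
p = a·p₁ + b·p₂ ≈ (-0.165, -0.633, 0.756); φ = arcsin(p_z) ≈ 49.12°, λ = atan2(p_y, p_x) ≈ -104.59°.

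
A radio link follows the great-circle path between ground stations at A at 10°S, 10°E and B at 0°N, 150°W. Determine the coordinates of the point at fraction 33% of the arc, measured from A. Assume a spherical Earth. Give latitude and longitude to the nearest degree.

≈ 26°S, 42°W

Convert each endpoint to a unit vector on the sphere (x = cos φ cos λ, y = cos φ sin λ, z = sin φ).
The central angle between the endpoints is δ = arccos(p₁·p₂) ≈ 2.753 rad (157.7°).
Interpolate at f = 0.33 with slerp weights a = sin((1−f)δ)/sin δ ≈ 2.541, b = sin(fδ)/sin δ ≈ 2.081.
p = a·p₁ + b·p₂ ≈ (0.662, -0.606, -0.441); φ = arcsin(p_z) ≈ -26.18°, λ = atan2(p_y, p_x) ≈ -42.47°.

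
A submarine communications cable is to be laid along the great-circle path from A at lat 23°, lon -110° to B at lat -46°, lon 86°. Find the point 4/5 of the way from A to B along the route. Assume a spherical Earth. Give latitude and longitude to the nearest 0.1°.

The haversine formula gives a central angle δ ≈ 2.681 rad (153.6°) between the endpoints.
Interpolate at f = 4/5 with slerp weights a = sin((1−f)δ)/sin δ ≈ 1.149, b = sin(fδ)/sin δ ≈ 1.889.
p = a·p₁ + b·p₂ ≈ (-0.270, 0.315, -0.910); φ = arcsin(p_z) ≈ -65.48°, λ = atan2(p_y, p_x) ≈ 130.62°.

≈ lat -65.5°, lon 130.6°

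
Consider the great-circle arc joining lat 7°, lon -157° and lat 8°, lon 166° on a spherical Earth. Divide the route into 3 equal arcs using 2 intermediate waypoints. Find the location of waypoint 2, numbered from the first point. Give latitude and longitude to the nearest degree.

≈ lat 8°, lon 178°

The haversine formula gives a central angle δ ≈ 0.640 rad (36.7°) between the endpoints.
Interpolate at f = 2/3 with slerp weights a = sin((1−f)δ)/sin δ ≈ 0.355, b = sin(fδ)/sin δ ≈ 0.693.
p = a·p₁ + b·p₂ ≈ (-0.990, 0.029, 0.140); φ = arcsin(p_z) ≈ 8.03°, λ = atan2(p_y, p_x) ≈ 178.35°.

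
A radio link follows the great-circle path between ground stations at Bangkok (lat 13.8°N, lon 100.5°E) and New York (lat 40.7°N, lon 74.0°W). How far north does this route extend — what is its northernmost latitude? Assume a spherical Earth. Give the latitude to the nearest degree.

≈ 85°N

The great circle lies in the plane with unit normal n̂ = (p₁ × p₂)/|p₁ × p₂|.
Here n̂_z ≈ -0.086; the vertex latitude is φ_max = arccos|n̂_z| ≈ 85.0°.
Check via Clairaut: cos φ_max = |cos φ₁| · sin C = cos(13.8°)·sin(5.1°) ≈ 0.086, again giving ≈ 85.0°.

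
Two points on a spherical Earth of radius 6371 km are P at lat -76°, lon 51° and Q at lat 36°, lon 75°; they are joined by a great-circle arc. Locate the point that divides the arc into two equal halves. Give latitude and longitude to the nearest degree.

≈ lat -20°, lon 70°

The haversine formula gives a central angle δ ≈ 1.973 rad (113.0°) between the endpoints.
Interpolate at f = 1/2 with slerp weights a = sin((1−f)δ)/sin δ ≈ 0.906, b = sin(fδ)/sin δ ≈ 0.906.
p = a·p₁ + b·p₂ ≈ (0.328, 0.879, -0.347); φ = arcsin(p_z) ≈ -20.29°, λ = atan2(p_y, p_x) ≈ 69.54°.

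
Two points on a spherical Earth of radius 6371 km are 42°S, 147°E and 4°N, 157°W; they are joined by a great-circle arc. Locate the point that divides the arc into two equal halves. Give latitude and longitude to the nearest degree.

≈ 21°S, 179°E

Write both endpoints as unit vectors p₁, p₂ with components (cos φ cos λ, cos φ sin λ, sin φ).
The central angle between the endpoints is δ = arccos(p₁·p₂) ≈ 1.194 rad (68.4°).
Interpolate at f = 1/2 with slerp weights a = sin((1−f)δ)/sin δ ≈ 0.605, b = sin(fδ)/sin δ ≈ 0.605.
p = a·p₁ + b·p₂ ≈ (-0.932, 0.009, -0.362); φ = arcsin(p_z) ≈ -21.25°, λ = atan2(p_y, p_x) ≈ 179.44°.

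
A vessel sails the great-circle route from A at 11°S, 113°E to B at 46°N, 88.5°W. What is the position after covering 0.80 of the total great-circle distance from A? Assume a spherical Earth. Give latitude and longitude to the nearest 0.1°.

Convert each endpoint to a unit vector on the sphere (x = cos φ cos λ, y = cos φ sin λ, z = sin φ).
The central angle between the endpoints is δ = arccos(p₁·p₂) ≈ 2.452 rad (140.5°).
Interpolate at f = 0.80 with slerp weights a = sin((1−f)δ)/sin δ ≈ 0.741, b = sin(fδ)/sin δ ≈ 1.454.
p = a·p₁ + b·p₂ ≈ (-0.258, -0.340, 0.904); φ = arcsin(p_z) ≈ 64.74°, λ = atan2(p_y, p_x) ≈ -127.14°.

≈ 64.7°N, 127.1°W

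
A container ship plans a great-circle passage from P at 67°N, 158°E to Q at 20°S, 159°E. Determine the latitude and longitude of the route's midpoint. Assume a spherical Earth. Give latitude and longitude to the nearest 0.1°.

≈ 23.5°N, 158.7°E

From cos δ = sin φ₁ sin φ₂ + cos φ₁ cos φ₂ cos Δλ, the central angle is δ ≈ 1.518 rad (87.0°).
Interpolate at f = 1/2 with slerp weights a = sin((1−f)δ)/sin δ ≈ 0.689, b = sin(fδ)/sin δ ≈ 0.689.
p = a·p₁ + b·p₂ ≈ (-0.854, 0.333, 0.399); φ = arcsin(p_z) ≈ 23.50°, λ = atan2(p_y, p_x) ≈ 158.71°.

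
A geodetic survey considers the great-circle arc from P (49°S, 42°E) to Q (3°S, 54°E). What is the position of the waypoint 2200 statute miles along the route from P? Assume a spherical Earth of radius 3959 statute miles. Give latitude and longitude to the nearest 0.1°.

≈ (18.0°S, 51.0°E)

Write both endpoints as unit vectors p₁, p₂ with components (cos φ cos λ, cos φ sin λ, sin φ).
The central angle between the endpoints is δ = arccos(p₁·p₂) ≈ 0.823 rad (47.1°). The total great-circle distance is δ·R ≈ 0.823 × 3959 ≈ 3257 mi, so the target fraction is f = 2200/3257 ≈ 0.676.
Interpolate at f ≈ 0.676 with slerp weights a = sin((1−f)δ)/sin δ ≈ 0.360, b = sin(fδ)/sin δ ≈ 0.720.
p = a·p₁ + b·p₂ ≈ (0.598, 0.739, -0.309); φ = arcsin(p_z) ≈ -18.01°, λ = atan2(p_y, p_x) ≈ 51.04°.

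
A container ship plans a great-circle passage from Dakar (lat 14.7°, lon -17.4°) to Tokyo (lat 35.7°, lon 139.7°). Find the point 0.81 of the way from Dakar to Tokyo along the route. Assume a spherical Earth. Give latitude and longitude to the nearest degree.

≈ lat 56°, lon 121°

Write both endpoints as unit vectors p₁, p₂ with components (cos φ cos λ, cos φ sin λ, sin φ).
The central angle between the endpoints is δ = arccos(p₁·p₂) ≈ 2.184 rad (125.1°).
Interpolate at f = 0.81 with slerp weights a = sin((1−f)δ)/sin δ ≈ 0.493, b = sin(fδ)/sin δ ≈ 1.199.
p = a·p₁ + b·p₂ ≈ (-0.287, 0.487, 0.825); φ = arcsin(p_z) ≈ 55.56°, λ = atan2(p_y, p_x) ≈ 120.55°.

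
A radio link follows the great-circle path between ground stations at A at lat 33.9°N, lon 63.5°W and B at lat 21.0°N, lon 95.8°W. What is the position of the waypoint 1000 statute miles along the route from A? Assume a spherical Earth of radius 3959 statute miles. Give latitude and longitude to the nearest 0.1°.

≈ lat 28.9°N, lon 79.4°W

From cos δ = sin φ₁ sin φ₂ + cos φ₁ cos φ₂ cos Δλ, the central angle is δ ≈ 0.546 rad (31.3°). The total great-circle distance is δ·R ≈ 0.546 × 3959 ≈ 2160 mi, so the target fraction is f = 1000/2160 ≈ 0.463.
Interpolate at f ≈ 0.463 with slerp weights a = sin((1−f)δ)/sin δ ≈ 0.557, b = sin(fδ)/sin δ ≈ 0.482.
p = a·p₁ + b·p₂ ≈ (0.161, -0.861, 0.483); φ = arcsin(p_z) ≈ 28.88°, λ = atan2(p_y, p_x) ≈ -79.43°.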